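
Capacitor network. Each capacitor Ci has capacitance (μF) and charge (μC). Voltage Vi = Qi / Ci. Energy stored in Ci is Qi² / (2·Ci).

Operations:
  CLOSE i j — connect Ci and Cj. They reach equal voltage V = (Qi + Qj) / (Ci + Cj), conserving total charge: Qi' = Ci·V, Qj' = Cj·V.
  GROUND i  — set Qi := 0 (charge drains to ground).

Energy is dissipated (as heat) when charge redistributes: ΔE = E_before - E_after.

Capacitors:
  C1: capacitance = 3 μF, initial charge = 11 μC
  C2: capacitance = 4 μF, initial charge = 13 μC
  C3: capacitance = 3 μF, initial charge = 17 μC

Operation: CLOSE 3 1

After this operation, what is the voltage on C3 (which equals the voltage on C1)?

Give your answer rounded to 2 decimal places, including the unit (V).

Answer: 4.67 V

Derivation:
Initial: C1(3μF, Q=11μC, V=3.67V), C2(4μF, Q=13μC, V=3.25V), C3(3μF, Q=17μC, V=5.67V)
Op 1: CLOSE 3-1: Q_total=28.00, C_total=6.00, V=4.67; Q3=14.00, Q1=14.00; dissipated=3.000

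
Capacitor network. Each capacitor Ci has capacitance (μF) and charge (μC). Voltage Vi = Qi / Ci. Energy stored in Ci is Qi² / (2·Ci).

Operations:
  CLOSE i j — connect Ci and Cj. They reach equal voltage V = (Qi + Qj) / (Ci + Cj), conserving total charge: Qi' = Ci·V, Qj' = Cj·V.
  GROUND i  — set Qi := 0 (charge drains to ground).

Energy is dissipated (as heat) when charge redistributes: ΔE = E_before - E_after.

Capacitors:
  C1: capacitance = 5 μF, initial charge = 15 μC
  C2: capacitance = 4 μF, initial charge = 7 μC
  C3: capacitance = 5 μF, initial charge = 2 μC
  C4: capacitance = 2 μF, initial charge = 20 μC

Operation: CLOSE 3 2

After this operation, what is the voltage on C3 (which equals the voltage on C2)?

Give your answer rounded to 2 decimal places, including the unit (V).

Initial: C1(5μF, Q=15μC, V=3.00V), C2(4μF, Q=7μC, V=1.75V), C3(5μF, Q=2μC, V=0.40V), C4(2μF, Q=20μC, V=10.00V)
Op 1: CLOSE 3-2: Q_total=9.00, C_total=9.00, V=1.00; Q3=5.00, Q2=4.00; dissipated=2.025

Answer: 1.00 V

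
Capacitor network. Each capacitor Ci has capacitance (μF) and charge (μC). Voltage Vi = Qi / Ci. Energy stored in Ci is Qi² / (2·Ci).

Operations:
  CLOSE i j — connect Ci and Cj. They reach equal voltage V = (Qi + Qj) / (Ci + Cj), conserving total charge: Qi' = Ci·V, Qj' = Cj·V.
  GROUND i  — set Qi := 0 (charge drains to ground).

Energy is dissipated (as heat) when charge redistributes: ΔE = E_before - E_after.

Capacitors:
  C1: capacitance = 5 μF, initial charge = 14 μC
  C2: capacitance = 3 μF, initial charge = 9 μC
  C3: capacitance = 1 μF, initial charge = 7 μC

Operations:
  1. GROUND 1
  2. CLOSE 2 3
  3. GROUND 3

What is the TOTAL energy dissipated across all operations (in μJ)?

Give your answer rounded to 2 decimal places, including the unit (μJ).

Initial: C1(5μF, Q=14μC, V=2.80V), C2(3μF, Q=9μC, V=3.00V), C3(1μF, Q=7μC, V=7.00V)
Op 1: GROUND 1: Q1=0; energy lost=19.600
Op 2: CLOSE 2-3: Q_total=16.00, C_total=4.00, V=4.00; Q2=12.00, Q3=4.00; dissipated=6.000
Op 3: GROUND 3: Q3=0; energy lost=8.000
Total dissipated: 33.600 μJ

Answer: 33.60 μJ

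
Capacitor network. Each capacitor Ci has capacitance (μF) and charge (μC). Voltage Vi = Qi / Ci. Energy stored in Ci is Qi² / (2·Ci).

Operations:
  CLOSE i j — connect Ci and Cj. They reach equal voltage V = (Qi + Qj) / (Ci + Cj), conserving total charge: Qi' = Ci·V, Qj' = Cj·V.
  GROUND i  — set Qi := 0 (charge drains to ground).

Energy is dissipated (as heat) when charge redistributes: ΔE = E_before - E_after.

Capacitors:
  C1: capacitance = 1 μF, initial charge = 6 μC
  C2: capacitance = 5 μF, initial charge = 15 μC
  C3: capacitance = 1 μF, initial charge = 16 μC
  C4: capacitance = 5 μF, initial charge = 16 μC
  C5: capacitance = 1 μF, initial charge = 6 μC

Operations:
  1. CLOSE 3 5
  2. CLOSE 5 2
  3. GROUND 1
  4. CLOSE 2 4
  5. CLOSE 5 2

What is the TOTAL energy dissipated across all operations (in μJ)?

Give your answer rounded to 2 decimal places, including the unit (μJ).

Initial: C1(1μF, Q=6μC, V=6.00V), C2(5μF, Q=15μC, V=3.00V), C3(1μF, Q=16μC, V=16.00V), C4(5μF, Q=16μC, V=3.20V), C5(1μF, Q=6μC, V=6.00V)
Op 1: CLOSE 3-5: Q_total=22.00, C_total=2.00, V=11.00; Q3=11.00, Q5=11.00; dissipated=25.000
Op 2: CLOSE 5-2: Q_total=26.00, C_total=6.00, V=4.33; Q5=4.33, Q2=21.67; dissipated=26.667
Op 3: GROUND 1: Q1=0; energy lost=18.000
Op 4: CLOSE 2-4: Q_total=37.67, C_total=10.00, V=3.77; Q2=18.83, Q4=18.83; dissipated=1.606
Op 5: CLOSE 5-2: Q_total=23.17, C_total=6.00, V=3.86; Q5=3.86, Q2=19.31; dissipated=0.134
Total dissipated: 71.406 μJ

Answer: 71.41 μJ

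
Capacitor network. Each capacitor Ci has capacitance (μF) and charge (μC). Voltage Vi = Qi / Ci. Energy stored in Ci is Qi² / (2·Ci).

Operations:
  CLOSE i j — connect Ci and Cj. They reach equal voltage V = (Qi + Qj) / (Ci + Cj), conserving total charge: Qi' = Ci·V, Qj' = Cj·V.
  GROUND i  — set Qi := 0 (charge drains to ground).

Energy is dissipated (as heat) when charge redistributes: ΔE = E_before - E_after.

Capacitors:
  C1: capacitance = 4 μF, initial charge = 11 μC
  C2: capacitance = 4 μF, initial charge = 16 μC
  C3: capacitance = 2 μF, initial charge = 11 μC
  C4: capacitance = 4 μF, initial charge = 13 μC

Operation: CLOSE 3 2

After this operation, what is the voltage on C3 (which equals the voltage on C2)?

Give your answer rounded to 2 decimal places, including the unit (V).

Initial: C1(4μF, Q=11μC, V=2.75V), C2(4μF, Q=16μC, V=4.00V), C3(2μF, Q=11μC, V=5.50V), C4(4μF, Q=13μC, V=3.25V)
Op 1: CLOSE 3-2: Q_total=27.00, C_total=6.00, V=4.50; Q3=9.00, Q2=18.00; dissipated=1.500

Answer: 4.50 V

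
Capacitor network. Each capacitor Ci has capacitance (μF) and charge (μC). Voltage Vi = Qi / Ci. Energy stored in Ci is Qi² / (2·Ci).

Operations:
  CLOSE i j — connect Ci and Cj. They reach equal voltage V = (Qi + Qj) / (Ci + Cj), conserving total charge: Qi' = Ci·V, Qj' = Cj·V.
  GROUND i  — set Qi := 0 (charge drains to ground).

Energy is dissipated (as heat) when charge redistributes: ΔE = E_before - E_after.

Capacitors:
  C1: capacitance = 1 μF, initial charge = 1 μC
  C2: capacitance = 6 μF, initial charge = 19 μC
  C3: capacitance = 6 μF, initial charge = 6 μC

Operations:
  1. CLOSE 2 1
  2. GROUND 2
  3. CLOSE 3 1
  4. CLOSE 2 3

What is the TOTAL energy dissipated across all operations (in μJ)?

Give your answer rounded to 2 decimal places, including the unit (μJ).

Initial: C1(1μF, Q=1μC, V=1.00V), C2(6μF, Q=19μC, V=3.17V), C3(6μF, Q=6μC, V=1.00V)
Op 1: CLOSE 2-1: Q_total=20.00, C_total=7.00, V=2.86; Q2=17.14, Q1=2.86; dissipated=2.012
Op 2: GROUND 2: Q2=0; energy lost=24.490
Op 3: CLOSE 3-1: Q_total=8.86, C_total=7.00, V=1.27; Q3=7.59, Q1=1.27; dissipated=1.478
Op 4: CLOSE 2-3: Q_total=7.59, C_total=12.00, V=0.63; Q2=3.80, Q3=3.80; dissipated=2.401
Total dissipated: 30.381 μJ

Answer: 30.38 μJ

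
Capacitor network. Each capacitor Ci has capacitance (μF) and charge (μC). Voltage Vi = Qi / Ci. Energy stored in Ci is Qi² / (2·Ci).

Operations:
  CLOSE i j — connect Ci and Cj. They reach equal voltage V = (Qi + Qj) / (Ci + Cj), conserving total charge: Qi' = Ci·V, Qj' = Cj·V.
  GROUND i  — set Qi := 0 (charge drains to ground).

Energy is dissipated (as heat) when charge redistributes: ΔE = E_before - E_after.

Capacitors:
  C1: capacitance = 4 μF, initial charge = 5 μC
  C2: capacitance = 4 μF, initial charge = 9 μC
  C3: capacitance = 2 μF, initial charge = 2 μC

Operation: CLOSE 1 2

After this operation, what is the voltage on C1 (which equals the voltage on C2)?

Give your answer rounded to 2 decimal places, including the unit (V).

Initial: C1(4μF, Q=5μC, V=1.25V), C2(4μF, Q=9μC, V=2.25V), C3(2μF, Q=2μC, V=1.00V)
Op 1: CLOSE 1-2: Q_total=14.00, C_total=8.00, V=1.75; Q1=7.00, Q2=7.00; dissipated=1.000

Answer: 1.75 V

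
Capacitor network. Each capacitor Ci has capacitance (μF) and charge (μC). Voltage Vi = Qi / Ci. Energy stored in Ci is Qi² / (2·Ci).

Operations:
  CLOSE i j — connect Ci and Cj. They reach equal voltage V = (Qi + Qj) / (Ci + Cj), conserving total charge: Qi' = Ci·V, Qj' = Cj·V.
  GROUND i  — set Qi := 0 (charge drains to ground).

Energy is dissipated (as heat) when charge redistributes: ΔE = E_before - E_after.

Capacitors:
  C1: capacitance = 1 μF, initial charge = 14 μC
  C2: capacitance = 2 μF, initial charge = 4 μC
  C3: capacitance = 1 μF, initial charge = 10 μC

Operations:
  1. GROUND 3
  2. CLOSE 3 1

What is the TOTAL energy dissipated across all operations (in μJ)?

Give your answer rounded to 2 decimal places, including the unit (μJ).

Answer: 99.00 μJ

Derivation:
Initial: C1(1μF, Q=14μC, V=14.00V), C2(2μF, Q=4μC, V=2.00V), C3(1μF, Q=10μC, V=10.00V)
Op 1: GROUND 3: Q3=0; energy lost=50.000
Op 2: CLOSE 3-1: Q_total=14.00, C_total=2.00, V=7.00; Q3=7.00, Q1=7.00; dissipated=49.000
Total dissipated: 99.000 μJ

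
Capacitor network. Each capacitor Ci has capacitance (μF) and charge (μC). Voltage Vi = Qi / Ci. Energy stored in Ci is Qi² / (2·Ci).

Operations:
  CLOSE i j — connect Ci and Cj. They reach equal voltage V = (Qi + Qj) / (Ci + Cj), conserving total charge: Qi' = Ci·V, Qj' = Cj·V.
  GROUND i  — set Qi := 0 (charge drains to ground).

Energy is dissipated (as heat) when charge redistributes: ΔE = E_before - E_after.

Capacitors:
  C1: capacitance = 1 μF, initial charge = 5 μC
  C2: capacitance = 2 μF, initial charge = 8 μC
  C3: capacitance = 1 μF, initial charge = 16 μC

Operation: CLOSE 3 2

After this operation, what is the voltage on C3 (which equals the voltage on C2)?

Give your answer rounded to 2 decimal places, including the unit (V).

Answer: 8.00 V

Derivation:
Initial: C1(1μF, Q=5μC, V=5.00V), C2(2μF, Q=8μC, V=4.00V), C3(1μF, Q=16μC, V=16.00V)
Op 1: CLOSE 3-2: Q_total=24.00, C_total=3.00, V=8.00; Q3=8.00, Q2=16.00; dissipated=48.000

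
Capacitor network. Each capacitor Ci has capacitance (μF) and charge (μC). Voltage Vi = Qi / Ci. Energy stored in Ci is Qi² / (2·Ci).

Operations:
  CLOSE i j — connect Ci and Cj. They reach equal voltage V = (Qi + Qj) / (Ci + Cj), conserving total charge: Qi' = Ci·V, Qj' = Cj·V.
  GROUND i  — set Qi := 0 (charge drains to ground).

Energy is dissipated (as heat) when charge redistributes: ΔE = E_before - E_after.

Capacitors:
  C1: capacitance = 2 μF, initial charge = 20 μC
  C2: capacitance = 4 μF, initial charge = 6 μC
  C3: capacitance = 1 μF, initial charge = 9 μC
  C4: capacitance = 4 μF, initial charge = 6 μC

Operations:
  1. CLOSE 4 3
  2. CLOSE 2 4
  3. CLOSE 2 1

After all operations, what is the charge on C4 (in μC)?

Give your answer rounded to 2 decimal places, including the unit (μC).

Initial: C1(2μF, Q=20μC, V=10.00V), C2(4μF, Q=6μC, V=1.50V), C3(1μF, Q=9μC, V=9.00V), C4(4μF, Q=6μC, V=1.50V)
Op 1: CLOSE 4-3: Q_total=15.00, C_total=5.00, V=3.00; Q4=12.00, Q3=3.00; dissipated=22.500
Op 2: CLOSE 2-4: Q_total=18.00, C_total=8.00, V=2.25; Q2=9.00, Q4=9.00; dissipated=2.250
Op 3: CLOSE 2-1: Q_total=29.00, C_total=6.00, V=4.83; Q2=19.33, Q1=9.67; dissipated=40.042
Final charges: Q1=9.67, Q2=19.33, Q3=3.00, Q4=9.00

Answer: 9.00 μC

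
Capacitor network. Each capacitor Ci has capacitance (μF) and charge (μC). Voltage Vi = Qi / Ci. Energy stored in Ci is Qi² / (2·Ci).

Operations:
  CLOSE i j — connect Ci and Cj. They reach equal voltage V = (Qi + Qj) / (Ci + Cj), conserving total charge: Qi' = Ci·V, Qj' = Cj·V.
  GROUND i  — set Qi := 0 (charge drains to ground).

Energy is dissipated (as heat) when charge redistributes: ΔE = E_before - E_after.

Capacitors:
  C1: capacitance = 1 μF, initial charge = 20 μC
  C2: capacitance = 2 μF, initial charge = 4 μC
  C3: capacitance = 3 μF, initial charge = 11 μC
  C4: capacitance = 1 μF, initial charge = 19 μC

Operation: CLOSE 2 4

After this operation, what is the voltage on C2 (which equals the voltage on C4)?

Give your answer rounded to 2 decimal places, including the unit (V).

Answer: 7.67 V

Derivation:
Initial: C1(1μF, Q=20μC, V=20.00V), C2(2μF, Q=4μC, V=2.00V), C3(3μF, Q=11μC, V=3.67V), C4(1μF, Q=19μC, V=19.00V)
Op 1: CLOSE 2-4: Q_total=23.00, C_total=3.00, V=7.67; Q2=15.33, Q4=7.67; dissipated=96.333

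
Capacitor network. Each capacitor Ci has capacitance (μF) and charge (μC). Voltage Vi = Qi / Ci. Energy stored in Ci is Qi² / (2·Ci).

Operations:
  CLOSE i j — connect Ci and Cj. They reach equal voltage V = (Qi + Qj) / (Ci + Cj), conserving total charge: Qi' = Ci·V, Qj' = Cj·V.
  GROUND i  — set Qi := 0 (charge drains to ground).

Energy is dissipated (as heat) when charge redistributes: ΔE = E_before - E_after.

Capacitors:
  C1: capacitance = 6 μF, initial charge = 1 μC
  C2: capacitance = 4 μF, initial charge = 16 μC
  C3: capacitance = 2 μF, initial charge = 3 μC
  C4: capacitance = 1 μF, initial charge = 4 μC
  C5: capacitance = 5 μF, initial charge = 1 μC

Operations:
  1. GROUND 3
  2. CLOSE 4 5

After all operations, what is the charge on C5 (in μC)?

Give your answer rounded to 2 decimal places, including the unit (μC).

Answer: 4.17 μC

Derivation:
Initial: C1(6μF, Q=1μC, V=0.17V), C2(4μF, Q=16μC, V=4.00V), C3(2μF, Q=3μC, V=1.50V), C4(1μF, Q=4μC, V=4.00V), C5(5μF, Q=1μC, V=0.20V)
Op 1: GROUND 3: Q3=0; energy lost=2.250
Op 2: CLOSE 4-5: Q_total=5.00, C_total=6.00, V=0.83; Q4=0.83, Q5=4.17; dissipated=6.017
Final charges: Q1=1.00, Q2=16.00, Q3=0.00, Q4=0.83, Q5=4.17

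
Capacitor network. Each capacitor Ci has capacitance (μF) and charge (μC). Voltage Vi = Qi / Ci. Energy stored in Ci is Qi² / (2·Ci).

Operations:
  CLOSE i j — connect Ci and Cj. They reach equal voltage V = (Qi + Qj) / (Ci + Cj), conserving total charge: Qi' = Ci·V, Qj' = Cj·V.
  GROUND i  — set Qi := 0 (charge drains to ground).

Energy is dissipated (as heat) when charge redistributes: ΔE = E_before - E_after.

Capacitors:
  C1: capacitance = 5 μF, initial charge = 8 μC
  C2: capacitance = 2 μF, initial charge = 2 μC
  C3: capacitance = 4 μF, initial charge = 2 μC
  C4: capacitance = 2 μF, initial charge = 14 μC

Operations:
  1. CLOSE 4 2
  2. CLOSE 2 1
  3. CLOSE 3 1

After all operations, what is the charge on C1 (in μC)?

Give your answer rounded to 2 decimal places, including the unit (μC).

Initial: C1(5μF, Q=8μC, V=1.60V), C2(2μF, Q=2μC, V=1.00V), C3(4μF, Q=2μC, V=0.50V), C4(2μF, Q=14μC, V=7.00V)
Op 1: CLOSE 4-2: Q_total=16.00, C_total=4.00, V=4.00; Q4=8.00, Q2=8.00; dissipated=18.000
Op 2: CLOSE 2-1: Q_total=16.00, C_total=7.00, V=2.29; Q2=4.57, Q1=11.43; dissipated=4.114
Op 3: CLOSE 3-1: Q_total=13.43, C_total=9.00, V=1.49; Q3=5.97, Q1=7.46; dissipated=3.543
Final charges: Q1=7.46, Q2=4.57, Q3=5.97, Q4=8.00

Answer: 7.46 μC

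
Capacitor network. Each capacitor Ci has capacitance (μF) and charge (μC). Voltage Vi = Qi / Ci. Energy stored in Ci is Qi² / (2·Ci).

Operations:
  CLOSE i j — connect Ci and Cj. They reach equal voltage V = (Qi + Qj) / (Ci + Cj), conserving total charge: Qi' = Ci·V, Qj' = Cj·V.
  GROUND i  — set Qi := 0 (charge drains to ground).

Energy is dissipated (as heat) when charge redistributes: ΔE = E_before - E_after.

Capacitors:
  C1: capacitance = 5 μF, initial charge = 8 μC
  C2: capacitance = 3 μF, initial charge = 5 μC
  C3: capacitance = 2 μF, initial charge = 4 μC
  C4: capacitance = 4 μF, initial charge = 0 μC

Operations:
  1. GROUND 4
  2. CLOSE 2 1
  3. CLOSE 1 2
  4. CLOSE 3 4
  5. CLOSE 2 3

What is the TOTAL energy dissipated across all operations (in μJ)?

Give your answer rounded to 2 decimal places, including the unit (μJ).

Answer: 3.22 μJ

Derivation:
Initial: C1(5μF, Q=8μC, V=1.60V), C2(3μF, Q=5μC, V=1.67V), C3(2μF, Q=4μC, V=2.00V), C4(4μF, Q=0μC, V=0.00V)
Op 1: GROUND 4: Q4=0; energy lost=0.000
Op 2: CLOSE 2-1: Q_total=13.00, C_total=8.00, V=1.62; Q2=4.88, Q1=8.12; dissipated=0.004
Op 3: CLOSE 1-2: Q_total=13.00, C_total=8.00, V=1.62; Q1=8.12, Q2=4.88; dissipated=0.000
Op 4: CLOSE 3-4: Q_total=4.00, C_total=6.00, V=0.67; Q3=1.33, Q4=2.67; dissipated=2.667
Op 5: CLOSE 2-3: Q_total=6.21, C_total=5.00, V=1.24; Q2=3.73, Q3=2.48; dissipated=0.551
Total dissipated: 3.222 μJ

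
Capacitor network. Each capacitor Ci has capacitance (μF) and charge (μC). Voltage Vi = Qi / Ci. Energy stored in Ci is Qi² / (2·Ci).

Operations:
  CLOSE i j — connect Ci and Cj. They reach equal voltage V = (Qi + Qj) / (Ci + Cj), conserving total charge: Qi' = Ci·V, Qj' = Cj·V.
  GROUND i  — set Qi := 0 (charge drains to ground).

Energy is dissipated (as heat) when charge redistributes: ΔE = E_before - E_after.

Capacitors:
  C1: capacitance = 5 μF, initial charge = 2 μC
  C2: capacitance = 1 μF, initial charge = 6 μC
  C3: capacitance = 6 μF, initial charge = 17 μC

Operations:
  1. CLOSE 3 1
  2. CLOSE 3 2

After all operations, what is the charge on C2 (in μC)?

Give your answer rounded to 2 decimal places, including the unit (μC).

Initial: C1(5μF, Q=2μC, V=0.40V), C2(1μF, Q=6μC, V=6.00V), C3(6μF, Q=17μC, V=2.83V)
Op 1: CLOSE 3-1: Q_total=19.00, C_total=11.00, V=1.73; Q3=10.36, Q1=8.64; dissipated=8.074
Op 2: CLOSE 3-2: Q_total=16.36, C_total=7.00, V=2.34; Q3=14.03, Q2=2.34; dissipated=7.824
Final charges: Q1=8.64, Q2=2.34, Q3=14.03

Answer: 2.34 μC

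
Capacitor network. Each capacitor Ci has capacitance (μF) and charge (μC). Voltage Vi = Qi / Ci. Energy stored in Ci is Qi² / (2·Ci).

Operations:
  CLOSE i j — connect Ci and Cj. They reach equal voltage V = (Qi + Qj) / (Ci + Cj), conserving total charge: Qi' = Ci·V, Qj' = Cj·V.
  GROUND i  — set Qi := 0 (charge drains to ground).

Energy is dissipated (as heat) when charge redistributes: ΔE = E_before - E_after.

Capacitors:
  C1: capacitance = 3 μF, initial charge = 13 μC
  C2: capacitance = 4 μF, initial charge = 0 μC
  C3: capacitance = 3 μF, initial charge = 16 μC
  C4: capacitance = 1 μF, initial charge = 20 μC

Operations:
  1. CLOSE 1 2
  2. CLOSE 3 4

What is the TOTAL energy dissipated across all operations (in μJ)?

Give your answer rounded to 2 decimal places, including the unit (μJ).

Initial: C1(3μF, Q=13μC, V=4.33V), C2(4μF, Q=0μC, V=0.00V), C3(3μF, Q=16μC, V=5.33V), C4(1μF, Q=20μC, V=20.00V)
Op 1: CLOSE 1-2: Q_total=13.00, C_total=7.00, V=1.86; Q1=5.57, Q2=7.43; dissipated=16.095
Op 2: CLOSE 3-4: Q_total=36.00, C_total=4.00, V=9.00; Q3=27.00, Q4=9.00; dissipated=80.667
Total dissipated: 96.762 μJ

Answer: 96.76 μJ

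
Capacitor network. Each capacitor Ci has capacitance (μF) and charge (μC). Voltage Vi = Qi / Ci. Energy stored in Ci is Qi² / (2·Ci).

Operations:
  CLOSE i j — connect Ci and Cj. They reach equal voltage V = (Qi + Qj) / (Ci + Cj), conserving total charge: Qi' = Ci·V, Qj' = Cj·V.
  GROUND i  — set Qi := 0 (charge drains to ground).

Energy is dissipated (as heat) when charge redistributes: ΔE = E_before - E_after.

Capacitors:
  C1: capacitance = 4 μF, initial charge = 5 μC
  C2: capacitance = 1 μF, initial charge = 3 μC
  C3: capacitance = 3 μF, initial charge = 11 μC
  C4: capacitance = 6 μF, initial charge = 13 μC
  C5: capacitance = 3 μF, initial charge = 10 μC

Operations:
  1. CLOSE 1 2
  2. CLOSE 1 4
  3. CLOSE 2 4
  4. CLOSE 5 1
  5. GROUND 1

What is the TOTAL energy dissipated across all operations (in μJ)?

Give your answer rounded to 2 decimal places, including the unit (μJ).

Answer: 16.20 μJ

Derivation:
Initial: C1(4μF, Q=5μC, V=1.25V), C2(1μF, Q=3μC, V=3.00V), C3(3μF, Q=11μC, V=3.67V), C4(6μF, Q=13μC, V=2.17V), C5(3μF, Q=10μC, V=3.33V)
Op 1: CLOSE 1-2: Q_total=8.00, C_total=5.00, V=1.60; Q1=6.40, Q2=1.60; dissipated=1.225
Op 2: CLOSE 1-4: Q_total=19.40, C_total=10.00, V=1.94; Q1=7.76, Q4=11.64; dissipated=0.385
Op 3: CLOSE 2-4: Q_total=13.24, C_total=7.00, V=1.89; Q2=1.89, Q4=11.35; dissipated=0.050
Op 4: CLOSE 5-1: Q_total=17.76, C_total=7.00, V=2.54; Q5=7.61, Q1=10.15; dissipated=1.664
Op 5: GROUND 1: Q1=0; energy lost=12.874
Total dissipated: 16.198 μJ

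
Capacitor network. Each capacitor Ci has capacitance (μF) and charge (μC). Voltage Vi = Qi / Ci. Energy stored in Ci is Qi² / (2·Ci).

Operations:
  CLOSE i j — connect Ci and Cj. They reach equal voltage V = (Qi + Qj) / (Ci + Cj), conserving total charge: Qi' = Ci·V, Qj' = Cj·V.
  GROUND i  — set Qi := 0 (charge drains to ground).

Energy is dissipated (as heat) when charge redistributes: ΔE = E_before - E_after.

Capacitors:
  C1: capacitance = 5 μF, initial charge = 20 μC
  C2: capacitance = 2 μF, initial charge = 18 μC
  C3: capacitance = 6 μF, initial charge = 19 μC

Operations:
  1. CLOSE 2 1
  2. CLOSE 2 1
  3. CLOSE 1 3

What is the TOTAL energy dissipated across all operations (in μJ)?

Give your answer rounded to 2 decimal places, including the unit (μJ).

Initial: C1(5μF, Q=20μC, V=4.00V), C2(2μF, Q=18μC, V=9.00V), C3(6μF, Q=19μC, V=3.17V)
Op 1: CLOSE 2-1: Q_total=38.00, C_total=7.00, V=5.43; Q2=10.86, Q1=27.14; dissipated=17.857
Op 2: CLOSE 2-1: Q_total=38.00, C_total=7.00, V=5.43; Q2=10.86, Q1=27.14; dissipated=0.000
Op 3: CLOSE 1-3: Q_total=46.14, C_total=11.00, V=4.19; Q1=20.97, Q3=25.17; dissipated=6.977
Total dissipated: 24.834 μJ

Answer: 24.83 μJ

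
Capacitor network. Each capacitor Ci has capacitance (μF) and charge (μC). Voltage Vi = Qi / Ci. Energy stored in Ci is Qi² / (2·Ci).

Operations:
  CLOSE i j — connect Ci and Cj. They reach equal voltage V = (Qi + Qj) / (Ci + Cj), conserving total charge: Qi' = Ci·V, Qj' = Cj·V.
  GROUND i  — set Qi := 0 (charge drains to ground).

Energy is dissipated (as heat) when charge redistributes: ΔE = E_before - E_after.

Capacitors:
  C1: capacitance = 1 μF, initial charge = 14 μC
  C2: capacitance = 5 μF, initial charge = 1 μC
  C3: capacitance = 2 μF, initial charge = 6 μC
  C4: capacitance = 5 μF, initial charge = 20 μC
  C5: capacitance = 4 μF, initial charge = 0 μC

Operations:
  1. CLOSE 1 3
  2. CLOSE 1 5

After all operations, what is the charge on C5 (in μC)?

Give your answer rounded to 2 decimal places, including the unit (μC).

Initial: C1(1μF, Q=14μC, V=14.00V), C2(5μF, Q=1μC, V=0.20V), C3(2μF, Q=6μC, V=3.00V), C4(5μF, Q=20μC, V=4.00V), C5(4μF, Q=0μC, V=0.00V)
Op 1: CLOSE 1-3: Q_total=20.00, C_total=3.00, V=6.67; Q1=6.67, Q3=13.33; dissipated=40.333
Op 2: CLOSE 1-5: Q_total=6.67, C_total=5.00, V=1.33; Q1=1.33, Q5=5.33; dissipated=17.778
Final charges: Q1=1.33, Q2=1.00, Q3=13.33, Q4=20.00, Q5=5.33

Answer: 5.33 μC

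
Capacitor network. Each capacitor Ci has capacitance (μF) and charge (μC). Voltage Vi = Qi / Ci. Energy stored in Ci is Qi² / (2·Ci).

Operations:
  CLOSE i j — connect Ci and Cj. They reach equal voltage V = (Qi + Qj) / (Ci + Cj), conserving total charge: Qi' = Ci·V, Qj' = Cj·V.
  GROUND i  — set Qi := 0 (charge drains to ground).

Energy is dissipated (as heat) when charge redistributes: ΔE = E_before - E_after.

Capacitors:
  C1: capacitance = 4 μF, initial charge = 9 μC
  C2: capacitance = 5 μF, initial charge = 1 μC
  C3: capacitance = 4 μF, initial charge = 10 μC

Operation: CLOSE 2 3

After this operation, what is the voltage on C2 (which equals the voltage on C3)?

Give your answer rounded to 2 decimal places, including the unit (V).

Initial: C1(4μF, Q=9μC, V=2.25V), C2(5μF, Q=1μC, V=0.20V), C3(4μF, Q=10μC, V=2.50V)
Op 1: CLOSE 2-3: Q_total=11.00, C_total=9.00, V=1.22; Q2=6.11, Q3=4.89; dissipated=5.878

Answer: 1.22 V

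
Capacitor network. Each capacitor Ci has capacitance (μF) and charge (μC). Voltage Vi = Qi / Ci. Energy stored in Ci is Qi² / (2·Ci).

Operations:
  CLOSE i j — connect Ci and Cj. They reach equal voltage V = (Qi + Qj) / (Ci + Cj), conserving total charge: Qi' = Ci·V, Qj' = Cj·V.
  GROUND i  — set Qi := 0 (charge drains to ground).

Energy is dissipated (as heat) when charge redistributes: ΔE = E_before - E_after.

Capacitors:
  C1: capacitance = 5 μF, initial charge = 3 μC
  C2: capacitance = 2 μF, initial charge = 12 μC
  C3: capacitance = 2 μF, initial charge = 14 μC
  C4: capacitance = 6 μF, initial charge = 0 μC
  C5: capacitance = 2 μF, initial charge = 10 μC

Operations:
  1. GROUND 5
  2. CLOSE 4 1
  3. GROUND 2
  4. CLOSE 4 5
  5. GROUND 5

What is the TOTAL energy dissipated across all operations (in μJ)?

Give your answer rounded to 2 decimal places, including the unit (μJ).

Answer: 61.59 μJ

Derivation:
Initial: C1(5μF, Q=3μC, V=0.60V), C2(2μF, Q=12μC, V=6.00V), C3(2μF, Q=14μC, V=7.00V), C4(6μF, Q=0μC, V=0.00V), C5(2μF, Q=10μC, V=5.00V)
Op 1: GROUND 5: Q5=0; energy lost=25.000
Op 2: CLOSE 4-1: Q_total=3.00, C_total=11.00, V=0.27; Q4=1.64, Q1=1.36; dissipated=0.491
Op 3: GROUND 2: Q2=0; energy lost=36.000
Op 4: CLOSE 4-5: Q_total=1.64, C_total=8.00, V=0.20; Q4=1.23, Q5=0.41; dissipated=0.056
Op 5: GROUND 5: Q5=0; energy lost=0.042
Total dissipated: 61.589 μJ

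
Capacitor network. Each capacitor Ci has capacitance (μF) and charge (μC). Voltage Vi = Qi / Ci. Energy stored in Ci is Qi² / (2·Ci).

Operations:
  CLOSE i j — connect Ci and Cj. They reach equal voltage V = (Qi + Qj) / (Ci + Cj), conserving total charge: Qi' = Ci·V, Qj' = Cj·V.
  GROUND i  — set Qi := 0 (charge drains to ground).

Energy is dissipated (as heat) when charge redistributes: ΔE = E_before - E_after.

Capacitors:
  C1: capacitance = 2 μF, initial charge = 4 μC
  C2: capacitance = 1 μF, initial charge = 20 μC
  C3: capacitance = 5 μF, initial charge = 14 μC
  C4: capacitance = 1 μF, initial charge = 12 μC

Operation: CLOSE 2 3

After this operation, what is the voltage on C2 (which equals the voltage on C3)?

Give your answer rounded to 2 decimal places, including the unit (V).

Initial: C1(2μF, Q=4μC, V=2.00V), C2(1μF, Q=20μC, V=20.00V), C3(5μF, Q=14μC, V=2.80V), C4(1μF, Q=12μC, V=12.00V)
Op 1: CLOSE 2-3: Q_total=34.00, C_total=6.00, V=5.67; Q2=5.67, Q3=28.33; dissipated=123.267

Answer: 5.67 V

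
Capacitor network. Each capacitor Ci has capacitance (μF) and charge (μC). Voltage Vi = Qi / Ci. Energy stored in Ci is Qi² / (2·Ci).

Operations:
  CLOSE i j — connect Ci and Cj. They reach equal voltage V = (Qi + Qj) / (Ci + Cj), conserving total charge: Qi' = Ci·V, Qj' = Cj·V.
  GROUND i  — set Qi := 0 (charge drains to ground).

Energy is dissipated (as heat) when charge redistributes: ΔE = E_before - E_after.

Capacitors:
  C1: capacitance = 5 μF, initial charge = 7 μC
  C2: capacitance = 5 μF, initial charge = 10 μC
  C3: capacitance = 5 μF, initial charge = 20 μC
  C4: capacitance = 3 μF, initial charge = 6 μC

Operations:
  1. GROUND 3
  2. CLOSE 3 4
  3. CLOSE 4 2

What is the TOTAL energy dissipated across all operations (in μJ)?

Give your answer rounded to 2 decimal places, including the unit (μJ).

Initial: C1(5μF, Q=7μC, V=1.40V), C2(5μF, Q=10μC, V=2.00V), C3(5μF, Q=20μC, V=4.00V), C4(3μF, Q=6μC, V=2.00V)
Op 1: GROUND 3: Q3=0; energy lost=40.000
Op 2: CLOSE 3-4: Q_total=6.00, C_total=8.00, V=0.75; Q3=3.75, Q4=2.25; dissipated=3.750
Op 3: CLOSE 4-2: Q_total=12.25, C_total=8.00, V=1.53; Q4=4.59, Q2=7.66; dissipated=1.465
Total dissipated: 45.215 μJ

Answer: 45.21 μJ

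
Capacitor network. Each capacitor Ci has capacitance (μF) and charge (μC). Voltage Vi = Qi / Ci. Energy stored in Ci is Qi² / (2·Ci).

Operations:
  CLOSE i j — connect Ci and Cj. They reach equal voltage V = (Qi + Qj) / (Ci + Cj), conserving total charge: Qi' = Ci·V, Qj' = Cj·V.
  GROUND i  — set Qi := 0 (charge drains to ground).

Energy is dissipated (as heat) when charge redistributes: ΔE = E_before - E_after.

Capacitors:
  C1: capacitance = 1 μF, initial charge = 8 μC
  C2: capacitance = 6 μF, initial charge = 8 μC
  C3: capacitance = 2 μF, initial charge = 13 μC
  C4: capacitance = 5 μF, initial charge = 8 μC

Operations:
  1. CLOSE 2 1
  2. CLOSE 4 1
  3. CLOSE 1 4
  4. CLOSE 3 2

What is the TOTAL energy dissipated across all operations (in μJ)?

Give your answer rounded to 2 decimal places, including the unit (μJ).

Initial: C1(1μF, Q=8μC, V=8.00V), C2(6μF, Q=8μC, V=1.33V), C3(2μF, Q=13μC, V=6.50V), C4(5μF, Q=8μC, V=1.60V)
Op 1: CLOSE 2-1: Q_total=16.00, C_total=7.00, V=2.29; Q2=13.71, Q1=2.29; dissipated=19.048
Op 2: CLOSE 4-1: Q_total=10.29, C_total=6.00, V=1.71; Q4=8.57, Q1=1.71; dissipated=0.196
Op 3: CLOSE 1-4: Q_total=10.29, C_total=6.00, V=1.71; Q1=1.71, Q4=8.57; dissipated=0.000
Op 4: CLOSE 3-2: Q_total=26.71, C_total=8.00, V=3.34; Q3=6.68, Q2=20.04; dissipated=13.320
Total dissipated: 32.564 μJ

Answer: 32.56 μJ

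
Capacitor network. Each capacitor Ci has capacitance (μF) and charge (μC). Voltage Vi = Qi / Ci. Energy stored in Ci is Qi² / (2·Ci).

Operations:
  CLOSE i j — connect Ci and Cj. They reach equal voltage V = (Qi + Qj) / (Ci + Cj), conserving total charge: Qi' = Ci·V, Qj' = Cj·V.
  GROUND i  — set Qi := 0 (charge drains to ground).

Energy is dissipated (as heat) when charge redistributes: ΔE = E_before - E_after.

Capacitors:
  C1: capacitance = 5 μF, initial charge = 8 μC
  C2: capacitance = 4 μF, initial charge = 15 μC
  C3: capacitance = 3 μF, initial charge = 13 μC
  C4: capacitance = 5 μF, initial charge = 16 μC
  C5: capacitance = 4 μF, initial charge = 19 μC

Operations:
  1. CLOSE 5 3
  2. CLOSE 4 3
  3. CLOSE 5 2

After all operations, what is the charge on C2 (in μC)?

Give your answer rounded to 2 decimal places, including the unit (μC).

Answer: 16.64 μC

Derivation:
Initial: C1(5μF, Q=8μC, V=1.60V), C2(4μF, Q=15μC, V=3.75V), C3(3μF, Q=13μC, V=4.33V), C4(5μF, Q=16μC, V=3.20V), C5(4μF, Q=19μC, V=4.75V)
Op 1: CLOSE 5-3: Q_total=32.00, C_total=7.00, V=4.57; Q5=18.29, Q3=13.71; dissipated=0.149
Op 2: CLOSE 4-3: Q_total=29.71, C_total=8.00, V=3.71; Q4=18.57, Q3=11.14; dissipated=1.763
Op 3: CLOSE 5-2: Q_total=33.29, C_total=8.00, V=4.16; Q5=16.64, Q2=16.64; dissipated=0.675
Final charges: Q1=8.00, Q2=16.64, Q3=11.14, Q4=18.57, Q5=16.64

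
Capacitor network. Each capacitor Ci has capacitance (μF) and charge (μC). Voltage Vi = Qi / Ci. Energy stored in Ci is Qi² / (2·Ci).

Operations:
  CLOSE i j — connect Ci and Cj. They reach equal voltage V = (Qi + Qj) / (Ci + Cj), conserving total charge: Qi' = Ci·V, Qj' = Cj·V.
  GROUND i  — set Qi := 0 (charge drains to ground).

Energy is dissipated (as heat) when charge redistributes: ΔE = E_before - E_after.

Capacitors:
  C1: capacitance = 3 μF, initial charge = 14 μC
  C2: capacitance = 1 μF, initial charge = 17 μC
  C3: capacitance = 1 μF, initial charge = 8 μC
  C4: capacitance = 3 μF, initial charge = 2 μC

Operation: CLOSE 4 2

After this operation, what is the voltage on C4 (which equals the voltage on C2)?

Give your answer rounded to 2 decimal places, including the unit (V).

Initial: C1(3μF, Q=14μC, V=4.67V), C2(1μF, Q=17μC, V=17.00V), C3(1μF, Q=8μC, V=8.00V), C4(3μF, Q=2μC, V=0.67V)
Op 1: CLOSE 4-2: Q_total=19.00, C_total=4.00, V=4.75; Q4=14.25, Q2=4.75; dissipated=100.042

Answer: 4.75 V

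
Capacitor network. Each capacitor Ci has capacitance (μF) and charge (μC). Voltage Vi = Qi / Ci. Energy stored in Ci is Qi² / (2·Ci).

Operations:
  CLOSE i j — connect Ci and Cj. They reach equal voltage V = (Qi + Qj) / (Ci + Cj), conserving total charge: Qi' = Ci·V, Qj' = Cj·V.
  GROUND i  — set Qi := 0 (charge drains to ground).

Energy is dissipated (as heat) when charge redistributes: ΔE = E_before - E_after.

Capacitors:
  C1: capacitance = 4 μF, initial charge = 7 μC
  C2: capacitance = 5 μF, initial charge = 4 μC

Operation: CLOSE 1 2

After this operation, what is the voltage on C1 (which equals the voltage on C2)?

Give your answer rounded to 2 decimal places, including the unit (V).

Answer: 1.22 V

Derivation:
Initial: C1(4μF, Q=7μC, V=1.75V), C2(5μF, Q=4μC, V=0.80V)
Op 1: CLOSE 1-2: Q_total=11.00, C_total=9.00, V=1.22; Q1=4.89, Q2=6.11; dissipated=1.003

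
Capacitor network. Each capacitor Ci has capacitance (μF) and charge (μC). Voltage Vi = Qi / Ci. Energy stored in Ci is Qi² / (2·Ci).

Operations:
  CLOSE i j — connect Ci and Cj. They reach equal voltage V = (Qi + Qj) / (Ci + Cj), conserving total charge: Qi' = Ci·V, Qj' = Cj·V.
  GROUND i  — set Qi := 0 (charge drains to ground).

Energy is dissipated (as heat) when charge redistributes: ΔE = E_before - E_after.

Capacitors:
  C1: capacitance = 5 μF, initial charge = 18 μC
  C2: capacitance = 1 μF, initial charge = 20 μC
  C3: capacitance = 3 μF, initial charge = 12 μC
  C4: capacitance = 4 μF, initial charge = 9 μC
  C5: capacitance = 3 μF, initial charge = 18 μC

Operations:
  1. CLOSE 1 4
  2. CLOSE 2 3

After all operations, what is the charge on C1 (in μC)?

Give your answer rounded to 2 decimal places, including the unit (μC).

Initial: C1(5μF, Q=18μC, V=3.60V), C2(1μF, Q=20μC, V=20.00V), C3(3μF, Q=12μC, V=4.00V), C4(4μF, Q=9μC, V=2.25V), C5(3μF, Q=18μC, V=6.00V)
Op 1: CLOSE 1-4: Q_total=27.00, C_total=9.00, V=3.00; Q1=15.00, Q4=12.00; dissipated=2.025
Op 2: CLOSE 2-3: Q_total=32.00, C_total=4.00, V=8.00; Q2=8.00, Q3=24.00; dissipated=96.000
Final charges: Q1=15.00, Q2=8.00, Q3=24.00, Q4=12.00, Q5=18.00

Answer: 15.00 μC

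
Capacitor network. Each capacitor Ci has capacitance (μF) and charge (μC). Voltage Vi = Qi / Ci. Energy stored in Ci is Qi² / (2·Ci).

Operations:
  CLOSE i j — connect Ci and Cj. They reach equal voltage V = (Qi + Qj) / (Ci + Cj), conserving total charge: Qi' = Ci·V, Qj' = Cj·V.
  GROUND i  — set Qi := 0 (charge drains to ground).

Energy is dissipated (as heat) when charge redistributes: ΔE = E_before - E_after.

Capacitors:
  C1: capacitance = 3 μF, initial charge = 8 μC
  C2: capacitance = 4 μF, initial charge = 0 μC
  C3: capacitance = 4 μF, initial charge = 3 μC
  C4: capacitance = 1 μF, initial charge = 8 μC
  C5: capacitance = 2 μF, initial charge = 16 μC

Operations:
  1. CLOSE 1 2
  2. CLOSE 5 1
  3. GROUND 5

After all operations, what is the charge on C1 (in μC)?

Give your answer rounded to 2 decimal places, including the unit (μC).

Answer: 11.66 μC

Derivation:
Initial: C1(3μF, Q=8μC, V=2.67V), C2(4μF, Q=0μC, V=0.00V), C3(4μF, Q=3μC, V=0.75V), C4(1μF, Q=8μC, V=8.00V), C5(2μF, Q=16μC, V=8.00V)
Op 1: CLOSE 1-2: Q_total=8.00, C_total=7.00, V=1.14; Q1=3.43, Q2=4.57; dissipated=6.095
Op 2: CLOSE 5-1: Q_total=19.43, C_total=5.00, V=3.89; Q5=7.77, Q1=11.66; dissipated=28.212
Op 3: GROUND 5: Q5=0; energy lost=15.099
Final charges: Q1=11.66, Q2=4.57, Q3=3.00, Q4=8.00, Q5=0.00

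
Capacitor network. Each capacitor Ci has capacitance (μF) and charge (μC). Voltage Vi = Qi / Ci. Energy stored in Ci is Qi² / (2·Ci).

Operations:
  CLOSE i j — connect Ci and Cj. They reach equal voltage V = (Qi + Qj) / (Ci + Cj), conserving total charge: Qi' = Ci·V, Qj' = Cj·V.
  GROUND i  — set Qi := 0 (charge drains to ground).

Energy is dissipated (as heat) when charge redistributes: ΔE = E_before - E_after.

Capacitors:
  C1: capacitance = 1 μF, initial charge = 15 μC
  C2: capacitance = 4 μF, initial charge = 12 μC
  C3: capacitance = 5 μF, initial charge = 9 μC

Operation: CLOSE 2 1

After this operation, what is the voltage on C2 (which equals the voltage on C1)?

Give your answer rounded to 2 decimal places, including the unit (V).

Answer: 5.40 V

Derivation:
Initial: C1(1μF, Q=15μC, V=15.00V), C2(4μF, Q=12μC, V=3.00V), C3(5μF, Q=9μC, V=1.80V)
Op 1: CLOSE 2-1: Q_total=27.00, C_total=5.00, V=5.40; Q2=21.60, Q1=5.40; dissipated=57.600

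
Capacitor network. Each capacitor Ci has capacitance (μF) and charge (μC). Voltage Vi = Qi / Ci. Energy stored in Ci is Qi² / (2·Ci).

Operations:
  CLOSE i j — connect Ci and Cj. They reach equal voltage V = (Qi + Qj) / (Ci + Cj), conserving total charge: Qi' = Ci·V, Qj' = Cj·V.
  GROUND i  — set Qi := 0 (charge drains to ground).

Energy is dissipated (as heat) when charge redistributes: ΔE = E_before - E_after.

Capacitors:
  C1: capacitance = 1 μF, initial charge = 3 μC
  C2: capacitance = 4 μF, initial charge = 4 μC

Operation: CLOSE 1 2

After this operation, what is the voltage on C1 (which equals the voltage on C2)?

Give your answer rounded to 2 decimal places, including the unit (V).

Answer: 1.40 V

Derivation:
Initial: C1(1μF, Q=3μC, V=3.00V), C2(4μF, Q=4μC, V=1.00V)
Op 1: CLOSE 1-2: Q_total=7.00, C_total=5.00, V=1.40; Q1=1.40, Q2=5.60; dissipated=1.600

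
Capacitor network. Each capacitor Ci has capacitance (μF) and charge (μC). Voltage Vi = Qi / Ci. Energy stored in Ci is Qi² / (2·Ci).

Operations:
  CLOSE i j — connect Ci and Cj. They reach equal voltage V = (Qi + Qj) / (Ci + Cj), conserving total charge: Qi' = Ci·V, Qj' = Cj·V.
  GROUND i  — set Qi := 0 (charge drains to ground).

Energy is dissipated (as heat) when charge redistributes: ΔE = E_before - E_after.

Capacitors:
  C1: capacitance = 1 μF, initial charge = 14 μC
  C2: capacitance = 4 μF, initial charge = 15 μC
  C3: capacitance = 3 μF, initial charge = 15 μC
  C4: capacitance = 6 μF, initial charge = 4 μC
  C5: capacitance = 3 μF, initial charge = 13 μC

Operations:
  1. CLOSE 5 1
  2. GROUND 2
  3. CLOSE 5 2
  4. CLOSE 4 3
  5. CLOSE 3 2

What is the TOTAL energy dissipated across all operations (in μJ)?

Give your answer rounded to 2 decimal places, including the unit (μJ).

Initial: C1(1μF, Q=14μC, V=14.00V), C2(4μF, Q=15μC, V=3.75V), C3(3μF, Q=15μC, V=5.00V), C4(6μF, Q=4μC, V=0.67V), C5(3μF, Q=13μC, V=4.33V)
Op 1: CLOSE 5-1: Q_total=27.00, C_total=4.00, V=6.75; Q5=20.25, Q1=6.75; dissipated=35.042
Op 2: GROUND 2: Q2=0; energy lost=28.125
Op 3: CLOSE 5-2: Q_total=20.25, C_total=7.00, V=2.89; Q5=8.68, Q2=11.57; dissipated=39.054
Op 4: CLOSE 4-3: Q_total=19.00, C_total=9.00, V=2.11; Q4=12.67, Q3=6.33; dissipated=18.778
Op 5: CLOSE 3-2: Q_total=17.90, C_total=7.00, V=2.56; Q3=7.67, Q2=10.23; dissipated=0.524
Total dissipated: 121.522 μJ

Answer: 121.52 μJ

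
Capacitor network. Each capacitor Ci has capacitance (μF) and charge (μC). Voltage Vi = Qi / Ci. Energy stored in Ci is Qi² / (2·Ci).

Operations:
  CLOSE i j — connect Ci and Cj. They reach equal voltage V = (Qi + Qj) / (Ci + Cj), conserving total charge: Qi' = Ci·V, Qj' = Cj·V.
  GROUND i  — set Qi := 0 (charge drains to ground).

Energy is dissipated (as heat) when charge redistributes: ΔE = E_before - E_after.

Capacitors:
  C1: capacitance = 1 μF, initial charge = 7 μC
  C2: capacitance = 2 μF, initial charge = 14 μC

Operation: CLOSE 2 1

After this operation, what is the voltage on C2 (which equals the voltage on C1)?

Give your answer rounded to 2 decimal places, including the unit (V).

Initial: C1(1μF, Q=7μC, V=7.00V), C2(2μF, Q=14μC, V=7.00V)
Op 1: CLOSE 2-1: Q_total=21.00, C_total=3.00, V=7.00; Q2=14.00, Q1=7.00; dissipated=0.000

Answer: 7.00 V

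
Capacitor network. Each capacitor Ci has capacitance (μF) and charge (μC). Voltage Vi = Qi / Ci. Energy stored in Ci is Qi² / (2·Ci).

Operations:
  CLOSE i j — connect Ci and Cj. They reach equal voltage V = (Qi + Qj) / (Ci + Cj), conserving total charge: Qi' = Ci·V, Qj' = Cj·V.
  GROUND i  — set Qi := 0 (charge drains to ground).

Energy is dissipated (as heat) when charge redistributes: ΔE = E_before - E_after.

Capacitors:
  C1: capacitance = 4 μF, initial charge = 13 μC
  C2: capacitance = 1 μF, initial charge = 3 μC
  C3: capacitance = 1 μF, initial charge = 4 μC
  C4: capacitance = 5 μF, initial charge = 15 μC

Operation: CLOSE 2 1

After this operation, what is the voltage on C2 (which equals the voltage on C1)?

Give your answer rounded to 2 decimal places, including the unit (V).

Initial: C1(4μF, Q=13μC, V=3.25V), C2(1μF, Q=3μC, V=3.00V), C3(1μF, Q=4μC, V=4.00V), C4(5μF, Q=15μC, V=3.00V)
Op 1: CLOSE 2-1: Q_total=16.00, C_total=5.00, V=3.20; Q2=3.20, Q1=12.80; dissipated=0.025

Answer: 3.20 V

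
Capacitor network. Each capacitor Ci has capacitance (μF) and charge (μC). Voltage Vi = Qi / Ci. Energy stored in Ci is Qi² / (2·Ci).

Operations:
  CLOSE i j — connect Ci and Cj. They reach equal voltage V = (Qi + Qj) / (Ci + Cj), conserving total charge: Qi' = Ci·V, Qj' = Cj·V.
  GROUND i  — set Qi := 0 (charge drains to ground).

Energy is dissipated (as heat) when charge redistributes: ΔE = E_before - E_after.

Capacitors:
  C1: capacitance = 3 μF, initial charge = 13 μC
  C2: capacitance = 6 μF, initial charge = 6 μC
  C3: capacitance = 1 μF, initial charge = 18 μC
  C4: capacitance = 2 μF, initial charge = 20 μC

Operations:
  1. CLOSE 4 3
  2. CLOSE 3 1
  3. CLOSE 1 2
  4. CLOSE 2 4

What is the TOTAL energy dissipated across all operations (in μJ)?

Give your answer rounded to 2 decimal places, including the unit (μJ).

Initial: C1(3μF, Q=13μC, V=4.33V), C2(6μF, Q=6μC, V=1.00V), C3(1μF, Q=18μC, V=18.00V), C4(2μF, Q=20μC, V=10.00V)
Op 1: CLOSE 4-3: Q_total=38.00, C_total=3.00, V=12.67; Q4=25.33, Q3=12.67; dissipated=21.333
Op 2: CLOSE 3-1: Q_total=25.67, C_total=4.00, V=6.42; Q3=6.42, Q1=19.25; dissipated=26.042
Op 3: CLOSE 1-2: Q_total=25.25, C_total=9.00, V=2.81; Q1=8.42, Q2=16.83; dissipated=29.340
Op 4: CLOSE 2-4: Q_total=42.17, C_total=8.00, V=5.27; Q2=31.62, Q4=10.54; dissipated=72.931
Total dissipated: 149.646 μJ

Answer: 149.65 μJ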